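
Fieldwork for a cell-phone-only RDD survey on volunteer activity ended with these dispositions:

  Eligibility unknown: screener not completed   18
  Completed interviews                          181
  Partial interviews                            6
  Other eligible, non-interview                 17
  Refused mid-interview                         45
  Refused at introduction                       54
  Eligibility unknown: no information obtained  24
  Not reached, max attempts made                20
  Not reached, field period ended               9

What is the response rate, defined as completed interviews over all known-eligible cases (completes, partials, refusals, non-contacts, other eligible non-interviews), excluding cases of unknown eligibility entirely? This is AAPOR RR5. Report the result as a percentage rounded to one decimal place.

Declined to participate = 54 + 45 = 99
Never reached = 9 + 20 = 29
Unknown eligibility = 18 + 24 = 42
Top → 181
Denominator → 181 + 6 + 99 + 29 + 17 = 332
RR5 = 181 / 332 = 0.5452

54.5%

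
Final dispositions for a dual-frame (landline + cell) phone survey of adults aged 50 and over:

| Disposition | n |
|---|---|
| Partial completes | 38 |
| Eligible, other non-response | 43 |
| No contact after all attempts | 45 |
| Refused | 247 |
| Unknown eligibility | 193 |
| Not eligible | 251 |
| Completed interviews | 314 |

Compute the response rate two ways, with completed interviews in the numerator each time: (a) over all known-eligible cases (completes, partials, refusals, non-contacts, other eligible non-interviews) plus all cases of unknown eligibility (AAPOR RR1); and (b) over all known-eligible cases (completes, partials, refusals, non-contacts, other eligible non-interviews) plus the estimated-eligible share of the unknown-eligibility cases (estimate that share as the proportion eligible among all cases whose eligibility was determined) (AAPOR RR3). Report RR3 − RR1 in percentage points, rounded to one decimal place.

2.2

Top = 314
Denom = 314 + 38 + 247 + 45 + 43 + 193 = 880
RR1 = 314 / 880 = 0.3568
Known eligible = 314 + 38 + 247 + 45 + 43 = 687
e = 687 / (687 + 251) = 687 / 938 = 0.7324
e × U = 0.7324 × 193 = 141.35
Denom = 687 + 141.35 = 828.35
RR3 = 314 / 828.35 = 0.3791
Difference = 37.91 − 35.68 = 2.23 percentage points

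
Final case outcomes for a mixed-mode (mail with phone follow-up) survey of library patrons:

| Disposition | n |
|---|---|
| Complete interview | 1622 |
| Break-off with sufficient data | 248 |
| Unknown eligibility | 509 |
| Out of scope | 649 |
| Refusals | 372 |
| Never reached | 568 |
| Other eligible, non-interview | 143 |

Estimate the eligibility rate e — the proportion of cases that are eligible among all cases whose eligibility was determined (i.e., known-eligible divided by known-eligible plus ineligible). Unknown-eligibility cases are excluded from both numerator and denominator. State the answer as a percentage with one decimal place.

Known eligible = 1622 + 248 + 372 + 568 + 143 = 2953
e = 2953 / (2953 + 649) = 2953 / 3602 = 0.8198

82.0%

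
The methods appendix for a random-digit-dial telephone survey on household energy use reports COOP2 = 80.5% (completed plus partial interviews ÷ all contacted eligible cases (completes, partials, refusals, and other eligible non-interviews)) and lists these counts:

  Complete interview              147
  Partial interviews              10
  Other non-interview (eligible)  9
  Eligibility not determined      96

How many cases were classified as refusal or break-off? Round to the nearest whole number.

29

Num → 147 + 10 = 157
COOP2 = 157 / D = 0.805
D = 157 / 0.805 = 195.0
Remaining denominator categories sum to 166
refusal or break-off = 195.0 − 166 ≈ 29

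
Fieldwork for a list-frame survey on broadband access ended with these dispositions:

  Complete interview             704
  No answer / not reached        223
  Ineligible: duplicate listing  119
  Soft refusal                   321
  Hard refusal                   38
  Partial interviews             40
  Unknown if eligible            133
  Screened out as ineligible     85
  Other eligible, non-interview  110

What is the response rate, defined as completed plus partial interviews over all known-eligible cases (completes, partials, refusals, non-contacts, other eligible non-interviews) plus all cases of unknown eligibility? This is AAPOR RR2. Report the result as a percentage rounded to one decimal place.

47.4%

Refusal or break-off = 38 + 321 = 359
Ineligible = 85 + 119 = 204
Num: 704 + 40 = 744
Denom: 704 + 40 + 359 + 223 + 110 + 133 = 1569
RR2 = 744 / 1569 = 0.4742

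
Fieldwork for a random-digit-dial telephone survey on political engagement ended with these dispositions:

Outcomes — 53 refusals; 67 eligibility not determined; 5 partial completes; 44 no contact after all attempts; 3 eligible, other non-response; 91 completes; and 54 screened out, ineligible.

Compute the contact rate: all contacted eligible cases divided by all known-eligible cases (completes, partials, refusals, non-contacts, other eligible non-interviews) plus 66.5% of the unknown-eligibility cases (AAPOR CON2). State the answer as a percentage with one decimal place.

63.2%

Num → 91 + 5 + 53 + 3 = 152
Known eligible → 91 + 5 + 53 + 44 + 3 = 196
Eligible share of unknowns → 0.6650 × 67 = 44.55
Base → 196 + 44.55 = 240.55
CON2 = 152 / 240.55 = 0.6319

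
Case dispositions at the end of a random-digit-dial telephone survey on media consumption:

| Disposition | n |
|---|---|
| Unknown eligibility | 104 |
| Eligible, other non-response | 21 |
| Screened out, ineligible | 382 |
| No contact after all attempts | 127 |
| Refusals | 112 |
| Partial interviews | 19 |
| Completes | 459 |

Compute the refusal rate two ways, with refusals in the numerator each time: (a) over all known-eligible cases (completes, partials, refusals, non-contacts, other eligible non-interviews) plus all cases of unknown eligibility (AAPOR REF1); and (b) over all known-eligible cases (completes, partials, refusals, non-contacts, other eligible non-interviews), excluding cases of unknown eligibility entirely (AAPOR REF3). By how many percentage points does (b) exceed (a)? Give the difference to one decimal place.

1.9

Num → 112
Base → 459 + 19 + 112 + 127 + 21 + 104 = 842
REF1 = 112 / 842 = 0.1330
Base → 459 + 19 + 112 + 127 + 21 = 738
REF3 = 112 / 738 = 0.1518
Difference = 15.18 − 13.30 = 1.88 percentage points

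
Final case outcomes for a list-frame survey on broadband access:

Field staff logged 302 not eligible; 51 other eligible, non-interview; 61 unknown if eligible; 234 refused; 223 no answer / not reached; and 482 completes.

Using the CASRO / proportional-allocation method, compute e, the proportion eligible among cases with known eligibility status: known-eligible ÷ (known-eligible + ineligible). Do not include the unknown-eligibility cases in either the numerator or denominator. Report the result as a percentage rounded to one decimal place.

Known eligible = 482 + 234 + 223 + 51 = 990
e = 990 / (990 + 302) = 990 / 1292 = 0.7663

76.6%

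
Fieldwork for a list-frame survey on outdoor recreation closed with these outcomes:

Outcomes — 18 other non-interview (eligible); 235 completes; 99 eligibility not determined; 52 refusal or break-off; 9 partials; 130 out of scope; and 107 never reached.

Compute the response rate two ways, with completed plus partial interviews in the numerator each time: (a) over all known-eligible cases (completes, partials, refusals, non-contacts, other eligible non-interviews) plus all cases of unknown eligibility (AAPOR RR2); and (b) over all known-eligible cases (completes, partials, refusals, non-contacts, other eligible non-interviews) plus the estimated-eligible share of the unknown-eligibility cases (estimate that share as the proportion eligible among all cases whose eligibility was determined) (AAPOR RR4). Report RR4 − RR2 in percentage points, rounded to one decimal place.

2.2

Top → 235 + 9 = 244
Base → 235 + 9 + 52 + 107 + 18 + 99 = 520
RR2 = 244 / 520 = 0.4692
Known eligible → 235 + 9 + 52 + 107 + 18 = 421
e = 421 / (421 + 130) = 421 / 551 = 0.7641
e × U → 0.7641 × 99 = 75.65
Base → 421 + 75.65 = 496.65
RR4 = 244 / 496.65 = 0.4913
Difference = 49.13 − 46.92 = 2.21 percentage points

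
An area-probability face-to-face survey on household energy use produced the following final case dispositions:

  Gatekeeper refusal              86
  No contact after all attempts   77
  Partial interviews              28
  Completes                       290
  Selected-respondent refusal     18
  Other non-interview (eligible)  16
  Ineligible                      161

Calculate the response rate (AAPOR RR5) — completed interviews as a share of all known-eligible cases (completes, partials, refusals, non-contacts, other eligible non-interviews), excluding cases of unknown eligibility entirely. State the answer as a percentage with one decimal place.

Refusal or break-off = 86 + 18 = 104
Numerator = 290
Denominator = 290 + 28 + 104 + 77 + 16 = 515
RR5 = 290 / 515 = 0.5631

56.3%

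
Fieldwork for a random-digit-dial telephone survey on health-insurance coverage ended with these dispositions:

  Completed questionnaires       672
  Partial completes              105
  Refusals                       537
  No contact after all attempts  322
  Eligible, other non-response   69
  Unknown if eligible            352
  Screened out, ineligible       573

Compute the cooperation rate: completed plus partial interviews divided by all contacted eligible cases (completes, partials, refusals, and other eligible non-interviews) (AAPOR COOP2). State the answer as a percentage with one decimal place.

Num = 672 + 105 = 777
Denominator = 672 + 105 + 537 + 69 = 1383
COOP2 = 777 / 1383 = 0.5618

56.2%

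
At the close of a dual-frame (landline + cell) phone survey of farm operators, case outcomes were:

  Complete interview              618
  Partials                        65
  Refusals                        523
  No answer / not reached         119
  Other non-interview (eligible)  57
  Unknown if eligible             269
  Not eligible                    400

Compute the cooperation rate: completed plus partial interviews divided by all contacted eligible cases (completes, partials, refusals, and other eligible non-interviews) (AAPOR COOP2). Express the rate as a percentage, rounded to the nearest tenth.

54.1%

Numerator → 618 + 65 = 683
Denom → 618 + 65 + 523 + 57 = 1263
COOP2 = 683 / 1263 = 0.5408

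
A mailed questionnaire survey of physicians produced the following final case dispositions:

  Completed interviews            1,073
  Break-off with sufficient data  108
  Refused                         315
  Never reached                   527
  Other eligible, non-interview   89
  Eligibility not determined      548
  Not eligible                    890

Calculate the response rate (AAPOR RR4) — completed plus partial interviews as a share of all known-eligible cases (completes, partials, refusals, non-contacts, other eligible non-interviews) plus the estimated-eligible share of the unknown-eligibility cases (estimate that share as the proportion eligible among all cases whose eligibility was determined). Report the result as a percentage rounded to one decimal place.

Numerator = 1073 + 108 = 1181
Known eligible = 1073 + 108 + 315 + 527 + 89 = 2112
e = 2112 / (2112 + 890) = 2112 / 3002 = 0.7035
Eligible share of unknowns = 0.7035 × 548 = 385.52
Denom = 2112 + 385.52 = 2497.52
RR4 = 1181 / 2497.52 = 0.4729

47.3%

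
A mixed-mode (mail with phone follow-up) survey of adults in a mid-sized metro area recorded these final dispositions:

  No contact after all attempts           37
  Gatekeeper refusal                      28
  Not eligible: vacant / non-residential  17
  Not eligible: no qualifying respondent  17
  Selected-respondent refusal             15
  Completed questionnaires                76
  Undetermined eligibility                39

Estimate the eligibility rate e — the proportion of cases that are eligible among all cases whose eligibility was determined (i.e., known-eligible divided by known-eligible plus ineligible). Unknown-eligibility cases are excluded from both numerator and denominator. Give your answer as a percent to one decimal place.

Refusals = 28 + 15 = 43
Out of scope = 17 + 17 = 34
Eligible (known) = 76 + 43 + 37 = 156
e = 156 / (156 + 34) = 156 / 190 = 0.8211

82.1%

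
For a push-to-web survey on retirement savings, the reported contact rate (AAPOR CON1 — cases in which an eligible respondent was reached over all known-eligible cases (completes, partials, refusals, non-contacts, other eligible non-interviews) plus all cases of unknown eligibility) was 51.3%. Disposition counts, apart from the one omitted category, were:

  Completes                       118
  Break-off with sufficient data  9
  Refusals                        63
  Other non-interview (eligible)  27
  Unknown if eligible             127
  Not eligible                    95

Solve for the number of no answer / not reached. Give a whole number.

Numerator → 118 + 9 + 63 + 27 = 217
CON1 = 217 / D = 0.513
D = 217 / 0.513 = 423.0
Other denominator terms total 344
no answer / not reached = 423.0 − 344 ≈ 79

79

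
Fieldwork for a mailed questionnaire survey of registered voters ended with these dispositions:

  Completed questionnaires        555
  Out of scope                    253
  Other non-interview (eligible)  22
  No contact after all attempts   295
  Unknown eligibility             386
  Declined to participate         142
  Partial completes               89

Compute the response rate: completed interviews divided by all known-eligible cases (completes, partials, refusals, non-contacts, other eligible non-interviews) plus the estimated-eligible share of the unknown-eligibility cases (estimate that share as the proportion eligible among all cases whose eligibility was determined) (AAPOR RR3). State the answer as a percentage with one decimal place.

39.2%

Num → 555
Known eligible → 555 + 89 + 142 + 295 + 22 = 1103
e = 1103 / (1103 + 253) = 1103 / 1356 = 0.8134
Estimated eligible among unknowns → 0.8134 × 386 = 313.97
Denominator → 1103 + 313.97 = 1416.97
RR3 = 555 / 1416.97 = 0.3917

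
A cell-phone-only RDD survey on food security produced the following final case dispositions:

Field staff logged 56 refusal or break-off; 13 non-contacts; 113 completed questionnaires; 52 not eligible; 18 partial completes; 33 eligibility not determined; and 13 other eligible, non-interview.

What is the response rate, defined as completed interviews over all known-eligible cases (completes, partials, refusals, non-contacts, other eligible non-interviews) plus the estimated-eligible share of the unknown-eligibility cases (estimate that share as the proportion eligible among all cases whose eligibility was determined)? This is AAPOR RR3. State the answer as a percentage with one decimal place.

47.2%

Numerator → 113
Known eligible → 113 + 18 + 56 + 13 + 13 = 213
e = 213 / (213 + 52) = 213 / 265 = 0.8038
Eligible share of unknowns → 0.8038 × 33 = 26.53
Denom → 213 + 26.53 = 239.53
RR3 = 113 / 239.53 = 0.4718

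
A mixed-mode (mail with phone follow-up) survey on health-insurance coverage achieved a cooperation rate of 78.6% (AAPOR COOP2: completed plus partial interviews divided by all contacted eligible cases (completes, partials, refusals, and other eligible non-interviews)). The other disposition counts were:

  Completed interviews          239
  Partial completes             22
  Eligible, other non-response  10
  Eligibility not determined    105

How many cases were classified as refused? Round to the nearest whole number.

Num: 239 + 22 = 261
COOP2 = 261 / D = 0.786
D = 261 / 0.786 = 332.1
Remaining denominator categories sum to 271
refused = 332.1 − 271 ≈ 61

61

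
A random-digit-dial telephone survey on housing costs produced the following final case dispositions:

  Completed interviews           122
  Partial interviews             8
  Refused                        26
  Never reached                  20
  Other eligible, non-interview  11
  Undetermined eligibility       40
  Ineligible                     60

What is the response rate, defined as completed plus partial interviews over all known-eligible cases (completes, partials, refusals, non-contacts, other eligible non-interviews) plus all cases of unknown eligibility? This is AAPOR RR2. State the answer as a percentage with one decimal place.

Top → 122 + 8 = 130
Denom → 122 + 8 + 26 + 20 + 11 + 40 = 227
RR2 = 130 / 227 = 0.5727

57.3%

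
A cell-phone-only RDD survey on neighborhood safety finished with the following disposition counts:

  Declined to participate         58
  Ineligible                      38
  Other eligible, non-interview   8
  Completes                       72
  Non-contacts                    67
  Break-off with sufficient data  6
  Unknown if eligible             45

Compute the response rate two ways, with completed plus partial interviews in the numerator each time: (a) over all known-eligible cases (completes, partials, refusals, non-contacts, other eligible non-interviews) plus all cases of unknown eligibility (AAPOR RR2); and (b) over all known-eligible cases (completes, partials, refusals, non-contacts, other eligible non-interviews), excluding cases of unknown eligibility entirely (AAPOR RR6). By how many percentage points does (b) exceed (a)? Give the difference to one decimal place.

6.5

Numerator = 72 + 6 = 78
Denom = 72 + 6 + 58 + 67 + 8 + 45 = 256
RR2 = 78 / 256 = 0.3047
Denom = 72 + 6 + 58 + 67 + 8 = 211
RR6 = 78 / 211 = 0.3697
Difference = 36.97 − 30.47 = 6.50 percentage points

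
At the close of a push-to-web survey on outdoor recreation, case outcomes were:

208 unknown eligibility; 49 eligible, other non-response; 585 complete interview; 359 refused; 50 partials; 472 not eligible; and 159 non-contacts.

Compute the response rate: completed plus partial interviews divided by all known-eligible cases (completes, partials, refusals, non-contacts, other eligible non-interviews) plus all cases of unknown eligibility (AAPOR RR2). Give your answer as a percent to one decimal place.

Top: 585 + 50 = 635
Base: 585 + 50 + 359 + 159 + 49 + 208 = 1410
RR2 = 635 / 1410 = 0.4504

45.0%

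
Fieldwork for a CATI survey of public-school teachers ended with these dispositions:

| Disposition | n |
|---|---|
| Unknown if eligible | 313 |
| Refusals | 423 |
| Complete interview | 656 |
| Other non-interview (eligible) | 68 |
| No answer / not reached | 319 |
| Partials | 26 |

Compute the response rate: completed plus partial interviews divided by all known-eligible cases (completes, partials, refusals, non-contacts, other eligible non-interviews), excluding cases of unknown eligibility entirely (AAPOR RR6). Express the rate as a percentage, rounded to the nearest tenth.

45.7%

Top → 656 + 26 = 682
Denom → 656 + 26 + 423 + 319 + 68 = 1492
RR6 = 682 / 1492 = 0.4571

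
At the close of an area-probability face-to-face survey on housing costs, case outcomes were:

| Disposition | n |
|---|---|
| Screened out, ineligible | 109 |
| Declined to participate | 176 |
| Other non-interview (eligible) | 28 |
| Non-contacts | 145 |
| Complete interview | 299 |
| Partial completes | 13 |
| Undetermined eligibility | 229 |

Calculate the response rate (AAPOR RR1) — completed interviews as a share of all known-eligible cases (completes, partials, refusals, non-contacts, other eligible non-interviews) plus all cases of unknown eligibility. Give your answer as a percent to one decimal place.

Numerator: 299
Denominator: 299 + 13 + 176 + 145 + 28 + 229 = 890
RR1 = 299 / 890 = 0.3360

33.6%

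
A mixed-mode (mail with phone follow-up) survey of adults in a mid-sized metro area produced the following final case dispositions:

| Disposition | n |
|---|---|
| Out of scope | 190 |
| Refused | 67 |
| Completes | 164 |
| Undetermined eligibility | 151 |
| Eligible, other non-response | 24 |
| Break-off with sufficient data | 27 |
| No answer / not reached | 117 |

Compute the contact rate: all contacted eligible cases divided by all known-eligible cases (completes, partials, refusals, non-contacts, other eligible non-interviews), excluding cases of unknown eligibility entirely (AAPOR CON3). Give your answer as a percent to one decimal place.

70.7%

Numerator = 164 + 27 + 67 + 24 = 282
Denominator = 164 + 27 + 67 + 117 + 24 = 399
CON3 = 282 / 399 = 0.7068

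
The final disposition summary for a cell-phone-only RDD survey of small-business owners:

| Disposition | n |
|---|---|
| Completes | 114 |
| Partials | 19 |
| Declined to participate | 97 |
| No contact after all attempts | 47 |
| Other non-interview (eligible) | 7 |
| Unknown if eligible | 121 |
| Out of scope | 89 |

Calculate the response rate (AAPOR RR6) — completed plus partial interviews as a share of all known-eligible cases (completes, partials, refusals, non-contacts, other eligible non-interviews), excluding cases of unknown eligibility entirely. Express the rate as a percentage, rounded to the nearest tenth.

46.8%

Numerator = 114 + 19 = 133
Base = 114 + 19 + 97 + 47 + 7 = 284
RR6 = 133 / 284 = 0.4683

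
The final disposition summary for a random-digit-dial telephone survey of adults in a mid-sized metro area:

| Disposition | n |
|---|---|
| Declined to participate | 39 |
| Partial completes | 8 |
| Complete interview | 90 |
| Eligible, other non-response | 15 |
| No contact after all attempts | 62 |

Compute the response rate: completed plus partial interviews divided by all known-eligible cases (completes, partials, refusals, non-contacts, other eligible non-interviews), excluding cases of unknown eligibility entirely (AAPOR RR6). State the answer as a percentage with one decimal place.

45.8%

Numerator → 90 + 8 = 98
Denom → 90 + 8 + 39 + 62 + 15 = 214
RR6 = 98 / 214 = 0.4579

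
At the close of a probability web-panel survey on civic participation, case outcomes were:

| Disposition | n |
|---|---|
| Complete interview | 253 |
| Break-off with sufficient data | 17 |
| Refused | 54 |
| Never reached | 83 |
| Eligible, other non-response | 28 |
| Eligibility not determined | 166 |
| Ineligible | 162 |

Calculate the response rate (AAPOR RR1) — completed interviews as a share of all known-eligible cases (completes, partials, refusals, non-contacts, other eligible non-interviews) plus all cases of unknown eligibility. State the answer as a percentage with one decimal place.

42.1%

Num: 253
Denom: 253 + 17 + 54 + 83 + 28 + 166 = 601
RR1 = 253 / 601 = 0.4210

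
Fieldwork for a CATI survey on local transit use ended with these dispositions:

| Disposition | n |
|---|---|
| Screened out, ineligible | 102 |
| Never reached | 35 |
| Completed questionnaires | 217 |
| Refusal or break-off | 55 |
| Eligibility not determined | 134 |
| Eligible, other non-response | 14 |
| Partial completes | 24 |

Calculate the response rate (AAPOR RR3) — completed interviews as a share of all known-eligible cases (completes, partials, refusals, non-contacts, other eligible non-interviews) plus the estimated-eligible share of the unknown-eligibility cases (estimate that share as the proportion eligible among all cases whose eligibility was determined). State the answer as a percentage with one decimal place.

Top = 217
Determined eligible = 217 + 24 + 55 + 35 + 14 = 345
e = 345 / (345 + 102) = 345 / 447 = 0.7718
e × U = 0.7718 × 134 = 103.42
Denom = 345 + 103.42 = 448.42
RR3 = 217 / 448.42 = 0.4839

48.4%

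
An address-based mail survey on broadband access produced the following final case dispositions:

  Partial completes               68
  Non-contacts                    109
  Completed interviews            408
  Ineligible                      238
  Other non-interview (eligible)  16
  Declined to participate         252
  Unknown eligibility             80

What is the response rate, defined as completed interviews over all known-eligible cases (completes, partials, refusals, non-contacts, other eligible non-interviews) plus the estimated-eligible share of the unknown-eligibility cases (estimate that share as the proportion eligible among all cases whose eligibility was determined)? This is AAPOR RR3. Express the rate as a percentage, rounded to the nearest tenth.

44.6%

Numerator: 408
Known eligible: 408 + 68 + 252 + 109 + 16 = 853
e = 853 / (853 + 238) = 853 / 1091 = 0.7819
Estimated eligible among unknowns: 0.7819 × 80 = 62.55
Denominator: 853 + 62.55 = 915.55
RR3 = 408 / 915.55 = 0.4456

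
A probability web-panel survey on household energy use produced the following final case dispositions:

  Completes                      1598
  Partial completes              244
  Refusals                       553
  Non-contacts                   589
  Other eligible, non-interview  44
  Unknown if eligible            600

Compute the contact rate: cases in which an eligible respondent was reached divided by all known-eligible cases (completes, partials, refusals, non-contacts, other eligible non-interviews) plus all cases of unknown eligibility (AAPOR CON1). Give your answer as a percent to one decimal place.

Top: 1598 + 244 + 553 + 44 = 2439
Base: 1598 + 244 + 553 + 589 + 44 + 600 = 3628
CON1 = 2439 / 3628 = 0.6723

67.2%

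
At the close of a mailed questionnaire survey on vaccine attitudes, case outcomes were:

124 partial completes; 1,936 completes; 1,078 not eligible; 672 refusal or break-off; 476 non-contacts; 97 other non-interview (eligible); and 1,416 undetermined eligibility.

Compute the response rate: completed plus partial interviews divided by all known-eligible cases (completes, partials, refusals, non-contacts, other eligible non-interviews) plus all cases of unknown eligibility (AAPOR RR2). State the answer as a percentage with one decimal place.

Numerator = 1936 + 124 = 2060
Denominator = 1936 + 124 + 672 + 476 + 97 + 1416 = 4721
RR2 = 2060 / 4721 = 0.4363

43.6%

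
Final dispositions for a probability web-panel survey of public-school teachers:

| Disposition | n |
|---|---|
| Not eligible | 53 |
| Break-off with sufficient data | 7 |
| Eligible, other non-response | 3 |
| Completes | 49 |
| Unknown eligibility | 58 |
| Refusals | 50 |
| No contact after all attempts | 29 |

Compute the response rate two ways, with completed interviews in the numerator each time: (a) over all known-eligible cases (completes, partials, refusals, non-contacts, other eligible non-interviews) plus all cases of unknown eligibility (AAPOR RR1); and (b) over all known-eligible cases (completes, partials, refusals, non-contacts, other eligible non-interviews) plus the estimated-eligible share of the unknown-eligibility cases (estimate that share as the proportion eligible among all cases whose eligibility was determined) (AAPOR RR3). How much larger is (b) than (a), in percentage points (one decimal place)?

Numerator = 49
Denom = 49 + 7 + 50 + 29 + 3 + 58 = 196
RR1 = 49 / 196 = 0.2500
Known eligible = 49 + 7 + 50 + 29 + 3 = 138
e = 138 / (138 + 53) = 138 / 191 = 0.7225
e × U = 0.7225 × 58 = 41.91
Denom = 138 + 41.91 = 179.91
RR3 = 49 / 179.91 = 0.2724
Difference = 27.24 − 25.00 = 2.24 percentage points

2.2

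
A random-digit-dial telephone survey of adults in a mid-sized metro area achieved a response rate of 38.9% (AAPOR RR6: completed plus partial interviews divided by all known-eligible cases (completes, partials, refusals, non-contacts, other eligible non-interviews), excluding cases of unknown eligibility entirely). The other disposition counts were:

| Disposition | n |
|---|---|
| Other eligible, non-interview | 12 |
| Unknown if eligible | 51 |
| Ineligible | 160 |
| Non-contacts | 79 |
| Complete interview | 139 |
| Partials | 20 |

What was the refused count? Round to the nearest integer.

159

Num → 139 + 20 = 159
RR6 = 159 / D = 0.389
D = 159 / 0.389 = 408.7
Remaining denominator categories sum to 250
refused = 408.7 − 250 ≈ 159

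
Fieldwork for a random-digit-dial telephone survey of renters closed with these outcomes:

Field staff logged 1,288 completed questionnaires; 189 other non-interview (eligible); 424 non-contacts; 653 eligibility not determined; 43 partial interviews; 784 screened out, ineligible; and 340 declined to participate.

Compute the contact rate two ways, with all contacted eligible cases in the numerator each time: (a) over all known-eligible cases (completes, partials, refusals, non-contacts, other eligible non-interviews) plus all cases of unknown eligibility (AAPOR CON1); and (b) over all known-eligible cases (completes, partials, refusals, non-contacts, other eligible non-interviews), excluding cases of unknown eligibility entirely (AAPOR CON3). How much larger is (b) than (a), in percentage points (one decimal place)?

18.1

Top: 1288 + 43 + 340 + 189 = 1860
Denom: 1288 + 43 + 340 + 424 + 189 + 653 = 2937
CON1 = 1860 / 2937 = 0.6333
Denom: 1288 + 43 + 340 + 424 + 189 = 2284
CON3 = 1860 / 2284 = 0.8144
Difference = 81.44 − 63.33 = 18.11 percentage points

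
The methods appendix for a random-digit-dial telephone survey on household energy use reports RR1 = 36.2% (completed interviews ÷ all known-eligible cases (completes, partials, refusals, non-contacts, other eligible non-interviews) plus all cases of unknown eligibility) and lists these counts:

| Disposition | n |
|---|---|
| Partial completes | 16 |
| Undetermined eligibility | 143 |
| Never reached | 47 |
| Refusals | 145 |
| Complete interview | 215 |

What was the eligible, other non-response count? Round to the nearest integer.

RR1 = 215 / D = 0.362
D = 215 / 0.362 = 593.9
Other denominator terms total 566
eligible, other non-response = 593.9 − 566 ≈ 28

28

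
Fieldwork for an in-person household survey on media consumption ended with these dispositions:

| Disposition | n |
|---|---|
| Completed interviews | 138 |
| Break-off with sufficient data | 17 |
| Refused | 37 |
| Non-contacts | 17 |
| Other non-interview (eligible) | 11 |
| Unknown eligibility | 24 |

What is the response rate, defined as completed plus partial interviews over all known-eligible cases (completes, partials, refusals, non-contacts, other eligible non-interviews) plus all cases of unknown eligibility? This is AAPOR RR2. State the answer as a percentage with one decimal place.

63.5%

Numerator: 138 + 17 = 155
Base: 138 + 17 + 37 + 17 + 11 + 24 = 244
RR2 = 155 / 244 = 0.6352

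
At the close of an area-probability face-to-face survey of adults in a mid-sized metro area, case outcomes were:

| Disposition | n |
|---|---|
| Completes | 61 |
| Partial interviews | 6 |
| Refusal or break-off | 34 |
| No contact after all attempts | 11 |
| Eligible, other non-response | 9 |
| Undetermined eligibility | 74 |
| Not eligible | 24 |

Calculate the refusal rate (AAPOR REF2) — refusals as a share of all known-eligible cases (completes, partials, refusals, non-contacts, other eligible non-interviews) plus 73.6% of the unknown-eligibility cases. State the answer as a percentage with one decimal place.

Top: 34
Known eligible: 61 + 6 + 34 + 11 + 9 = 121
Estimated eligible among unknowns: 0.7360 × 74 = 54.46
Denominator: 121 + 54.46 = 175.46
REF2 = 34 / 175.46 = 0.1938

19.4%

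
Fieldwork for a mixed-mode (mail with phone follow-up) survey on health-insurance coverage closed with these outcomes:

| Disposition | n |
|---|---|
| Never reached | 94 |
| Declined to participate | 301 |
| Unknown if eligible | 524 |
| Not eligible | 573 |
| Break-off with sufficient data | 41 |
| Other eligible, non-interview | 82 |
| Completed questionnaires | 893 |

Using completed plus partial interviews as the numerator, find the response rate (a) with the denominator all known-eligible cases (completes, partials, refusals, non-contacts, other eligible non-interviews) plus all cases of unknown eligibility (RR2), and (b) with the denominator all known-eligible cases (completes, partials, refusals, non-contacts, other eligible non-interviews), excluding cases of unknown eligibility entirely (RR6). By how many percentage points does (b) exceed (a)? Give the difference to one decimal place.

17.9

Numerator: 893 + 41 = 934
Base: 893 + 41 + 301 + 94 + 82 + 524 = 1935
RR2 = 934 / 1935 = 0.4827
Base: 893 + 41 + 301 + 94 + 82 = 1411
RR6 = 934 / 1411 = 0.6619
Difference = 66.19 − 48.27 = 17.92 percentage points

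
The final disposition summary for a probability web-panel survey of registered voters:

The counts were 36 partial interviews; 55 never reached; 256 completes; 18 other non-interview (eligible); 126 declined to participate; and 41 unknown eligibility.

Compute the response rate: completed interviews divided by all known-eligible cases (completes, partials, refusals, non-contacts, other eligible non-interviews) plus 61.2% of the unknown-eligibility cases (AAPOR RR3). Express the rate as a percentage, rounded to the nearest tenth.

49.6%

Num: 256
Eligible (known): 256 + 36 + 126 + 55 + 18 = 491
Eligible share of unknowns: 0.6120 × 41 = 25.09
Denom: 491 + 25.09 = 516.09
RR3 = 256 / 516.09 = 0.4960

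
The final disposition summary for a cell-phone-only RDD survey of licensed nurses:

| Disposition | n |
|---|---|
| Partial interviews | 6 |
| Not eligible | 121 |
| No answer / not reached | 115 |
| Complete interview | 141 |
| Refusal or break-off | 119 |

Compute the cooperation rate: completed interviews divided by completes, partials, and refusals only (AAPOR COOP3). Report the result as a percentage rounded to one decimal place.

Numerator = 141
Base = 141 + 6 + 119 = 266
COOP3 = 141 / 266 = 0.5301

53.0%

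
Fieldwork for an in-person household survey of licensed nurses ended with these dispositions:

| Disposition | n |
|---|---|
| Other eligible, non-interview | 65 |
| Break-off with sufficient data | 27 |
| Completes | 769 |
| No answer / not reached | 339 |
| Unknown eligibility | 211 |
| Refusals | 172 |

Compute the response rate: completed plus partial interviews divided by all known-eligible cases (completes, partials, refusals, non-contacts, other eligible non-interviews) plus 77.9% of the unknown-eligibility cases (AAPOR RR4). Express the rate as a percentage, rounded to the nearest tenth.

51.8%

Numerator: 769 + 27 = 796
Eligible (known): 769 + 27 + 172 + 339 + 65 = 1372
Estimated eligible among unknowns: 0.7790 × 211 = 164.37
Base: 1372 + 164.37 = 1536.37
RR4 = 796 / 1536.37 = 0.5181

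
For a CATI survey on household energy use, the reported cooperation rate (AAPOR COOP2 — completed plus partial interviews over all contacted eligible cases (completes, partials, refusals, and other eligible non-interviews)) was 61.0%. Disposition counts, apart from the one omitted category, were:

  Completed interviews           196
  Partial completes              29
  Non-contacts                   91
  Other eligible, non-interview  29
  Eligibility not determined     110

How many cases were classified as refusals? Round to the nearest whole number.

115

Num: 196 + 29 = 225
COOP2 = 225 / D = 0.610
D = 225 / 0.610 = 368.9
Remaining denominator categories sum to 254
refusals = 368.9 − 254 ≈ 115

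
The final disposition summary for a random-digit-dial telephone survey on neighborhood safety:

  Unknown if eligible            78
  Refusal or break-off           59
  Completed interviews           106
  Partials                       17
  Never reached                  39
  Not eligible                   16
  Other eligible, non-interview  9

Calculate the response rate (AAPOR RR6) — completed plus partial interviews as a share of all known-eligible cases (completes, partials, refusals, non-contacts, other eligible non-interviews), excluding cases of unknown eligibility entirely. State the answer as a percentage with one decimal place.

Top: 106 + 17 = 123
Base: 106 + 17 + 59 + 39 + 9 = 230
RR6 = 123 / 230 = 0.5348

53.5%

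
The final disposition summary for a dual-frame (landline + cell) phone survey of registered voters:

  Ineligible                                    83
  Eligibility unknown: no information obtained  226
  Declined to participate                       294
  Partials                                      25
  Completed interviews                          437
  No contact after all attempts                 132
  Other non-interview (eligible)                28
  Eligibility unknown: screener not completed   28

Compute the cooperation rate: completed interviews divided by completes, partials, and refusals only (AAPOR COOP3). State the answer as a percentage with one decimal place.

57.8%

Undetermined eligibility = 28 + 226 = 254
Numerator: 437
Denom: 437 + 25 + 294 = 756
COOP3 = 437 / 756 = 0.5780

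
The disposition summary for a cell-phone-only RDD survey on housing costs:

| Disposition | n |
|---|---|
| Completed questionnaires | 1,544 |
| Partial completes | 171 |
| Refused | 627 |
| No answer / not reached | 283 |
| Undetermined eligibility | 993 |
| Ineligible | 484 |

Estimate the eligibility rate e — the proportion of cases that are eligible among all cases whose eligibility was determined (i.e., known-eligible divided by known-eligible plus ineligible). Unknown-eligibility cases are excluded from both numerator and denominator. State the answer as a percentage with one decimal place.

Determined eligible: 1544 + 171 + 627 + 283 = 2625
e = 2625 / (2625 + 484) = 2625 / 3109 = 0.8443

84.4%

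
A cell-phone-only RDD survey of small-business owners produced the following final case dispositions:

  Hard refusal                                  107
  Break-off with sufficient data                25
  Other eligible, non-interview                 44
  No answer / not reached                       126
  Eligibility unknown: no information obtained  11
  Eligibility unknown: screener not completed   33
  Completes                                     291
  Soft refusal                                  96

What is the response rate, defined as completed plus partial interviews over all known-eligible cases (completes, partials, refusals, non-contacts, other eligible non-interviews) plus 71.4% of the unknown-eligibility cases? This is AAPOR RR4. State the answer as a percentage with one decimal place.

43.9%

Refused = 107 + 96 = 203
Undetermined eligibility = 33 + 11 = 44
Num → 291 + 25 = 316
Determined eligible → 291 + 25 + 203 + 126 + 44 = 689
Eligible share of unknowns → 0.7140 × 44 = 31.42
Base → 689 + 31.42 = 720.42
RR4 = 316 / 720.42 = 0.4386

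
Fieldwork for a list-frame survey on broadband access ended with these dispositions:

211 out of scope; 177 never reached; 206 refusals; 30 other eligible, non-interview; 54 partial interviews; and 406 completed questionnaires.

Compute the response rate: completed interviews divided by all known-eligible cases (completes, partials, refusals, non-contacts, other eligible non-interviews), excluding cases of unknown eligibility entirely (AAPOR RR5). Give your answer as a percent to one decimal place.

Numerator: 406
Denom: 406 + 54 + 206 + 177 + 30 = 873
RR5 = 406 / 873 = 0.4651

46.5%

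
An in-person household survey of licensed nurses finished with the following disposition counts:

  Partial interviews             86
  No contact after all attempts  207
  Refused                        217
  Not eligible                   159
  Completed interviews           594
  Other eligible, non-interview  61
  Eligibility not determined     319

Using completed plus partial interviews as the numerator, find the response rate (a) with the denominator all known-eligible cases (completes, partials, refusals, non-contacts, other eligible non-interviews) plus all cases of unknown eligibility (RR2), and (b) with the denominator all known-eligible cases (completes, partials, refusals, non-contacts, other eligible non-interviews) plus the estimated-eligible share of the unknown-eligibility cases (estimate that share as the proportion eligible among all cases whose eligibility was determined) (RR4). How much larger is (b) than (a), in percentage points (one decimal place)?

1.2

Numerator = 594 + 86 = 680
Base = 594 + 86 + 217 + 207 + 61 + 319 = 1484
RR2 = 680 / 1484 = 0.4582
Eligible (known) = 594 + 86 + 217 + 207 + 61 = 1165
e = 1165 / (1165 + 159) = 1165 / 1324 = 0.8799
e × U = 0.8799 × 319 = 280.69
Base = 1165 + 280.69 = 1445.69
RR4 = 680 / 1445.69 = 0.4704
Difference = 47.04 − 45.82 = 1.22 percentage points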